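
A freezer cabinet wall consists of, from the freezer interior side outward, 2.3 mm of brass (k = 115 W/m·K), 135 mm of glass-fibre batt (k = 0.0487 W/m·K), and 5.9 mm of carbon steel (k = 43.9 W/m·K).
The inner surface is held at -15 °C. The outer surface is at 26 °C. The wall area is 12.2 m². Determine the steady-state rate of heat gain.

Q ≈ 180 W

Using the resistance-network approach (series):
R_brass = L/(kA) = 0.0023/(115×12.2) = 1.639×10^-6 K/W
R_glass-fibre batt = L/(kA) = 0.135/(0.0487×12.2) = 0.2272 K/W
R_carbon steel = L/(kA) = 0.0059/(43.9×12.2) = 1.102×10^-5 K/W
R_total = 0.2272 K/W
Q = ΔT / R_total = 41 / 0.2272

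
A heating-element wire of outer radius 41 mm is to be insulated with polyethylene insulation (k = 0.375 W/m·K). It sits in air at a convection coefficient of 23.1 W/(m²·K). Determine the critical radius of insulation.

For a cylinder r_cr = k/h = 0.375/23.1
r_cr = 16.2 mm; since the bare radius (41 mm) is above r_cr, any added insulation will reduce heat loss.

r_cr ≈ 16.2 mm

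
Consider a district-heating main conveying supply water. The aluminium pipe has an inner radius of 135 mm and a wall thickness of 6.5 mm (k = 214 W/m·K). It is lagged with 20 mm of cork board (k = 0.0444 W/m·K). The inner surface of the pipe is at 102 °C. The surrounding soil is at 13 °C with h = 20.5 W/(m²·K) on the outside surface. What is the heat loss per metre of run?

Cylindrical conduction, so R = ln(r₂/r₁)/(2πkL) per layer, in series:
R_aluminium pipe wall = ln(141.5/135)/(2π×214×1) = 3.497×10^-5 K/W
R_cork board = ln(161.5/141.5)/(2π×0.0444×1) = 0.4739 K/W
R_outer film = 1/(h_o·2πr_oL) = 1/(20.5×2π×0.1615×1) = 0.04807 K/W
R_total = 0.522 K/W
Q = ΔT/R_total = 89/0.522

q′ ≈ 170 W/m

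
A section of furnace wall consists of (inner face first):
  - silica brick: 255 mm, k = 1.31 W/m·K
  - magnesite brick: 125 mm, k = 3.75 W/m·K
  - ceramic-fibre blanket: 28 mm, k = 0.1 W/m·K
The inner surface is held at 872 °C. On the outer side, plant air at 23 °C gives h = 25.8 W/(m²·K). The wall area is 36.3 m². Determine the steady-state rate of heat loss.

Q ≈ 56400 W

Thermal resistances in series:
R_silica brick = L/(kA) = 0.255/(1.31×36.3) = 0.005362 K/W
R_magnesite brick = L/(kA) = 0.125/(3.75×36.3) = 9.183×10^-4 K/W
R_ceramic-fibre blanket = L/(kA) = 0.028/(0.1×36.3) = 0.007713 K/W
R_outer film = 1/(h_o·A) = 1/(25.8×36.3) = 0.001068 K/W
R_total = 0.01506 K/W
Q = ΔT / R_total = 849 / 0.01506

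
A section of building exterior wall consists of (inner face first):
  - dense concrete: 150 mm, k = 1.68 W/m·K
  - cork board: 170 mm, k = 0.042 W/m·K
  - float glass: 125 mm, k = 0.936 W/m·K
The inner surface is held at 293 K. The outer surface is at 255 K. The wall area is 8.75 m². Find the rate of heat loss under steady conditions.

Q ≈ 77.9 W

Series thermal resistances:
R_dense concrete = L/(kA) = 0.15/(1.68×8.75) = 0.0102 K/W
R_cork board = L/(kA) = 0.17/(0.042×8.75) = 0.4626 K/W
R_float glass = L/(kA) = 0.125/(0.936×8.75) = 0.01526 K/W
R_total = 0.4881 K/W
Q = ΔT / R_total = 38 / 0.4881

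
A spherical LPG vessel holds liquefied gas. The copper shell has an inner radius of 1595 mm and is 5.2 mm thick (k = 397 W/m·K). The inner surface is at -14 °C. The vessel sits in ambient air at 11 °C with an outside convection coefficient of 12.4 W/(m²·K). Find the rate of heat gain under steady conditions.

Radial (spherical) resistances in series:
R_copper shell = (1/1.595 − 1/1.6002)/(4π×397) = 4.084×10^-7 K/W
R_outer film = 1/(h·4πr_o²) = 1/(12.4×4π×1.6002²) = 0.002506 K/W
R_total = 0.002507 K/W
Q = ΔT/R_total = 25/0.002507

Q ≈ 9970 W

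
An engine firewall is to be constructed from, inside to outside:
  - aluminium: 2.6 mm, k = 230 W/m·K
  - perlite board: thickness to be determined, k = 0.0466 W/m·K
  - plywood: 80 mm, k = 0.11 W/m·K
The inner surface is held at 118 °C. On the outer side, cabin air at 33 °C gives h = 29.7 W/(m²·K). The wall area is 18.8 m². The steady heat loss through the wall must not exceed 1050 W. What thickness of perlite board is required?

Series thermal resistances:
R_aluminium = L/(kA) = 0.0026/(230×18.8) = 6.013×10^-7 K/W
R_plywood = L/(kA) = 0.08/(0.11×18.8) = 0.03868 K/W
R_outer film = 1/(h_o·A) = 1/(29.7×18.8) = 0.001791 K/W
Sum of the known resistances R_other = 0.04048 K/W
Required total resistance R_tot = ΔT/Q_allow = 85/1050 = 0.08095 K/W
R_perlite board = R_tot − R_other = 0.04048 K/W
L = R·k·A = 0.04048×0.0466×18.8

L ≈ 35.5 mm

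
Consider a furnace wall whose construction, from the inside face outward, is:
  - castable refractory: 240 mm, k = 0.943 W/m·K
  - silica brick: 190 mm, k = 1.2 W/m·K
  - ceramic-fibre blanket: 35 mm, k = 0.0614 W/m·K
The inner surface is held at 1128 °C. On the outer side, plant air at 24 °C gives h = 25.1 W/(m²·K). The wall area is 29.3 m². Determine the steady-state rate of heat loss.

Q ≈ 31600 W

Thermal resistances in series:
R_castable refractory = L/(kA) = 0.24/(0.943×29.3) = 0.008686 K/W
R_silica brick = L/(kA) = 0.19/(1.2×29.3) = 0.005404 K/W
R_ceramic-fibre blanket = L/(kA) = 0.035/(0.0614×29.3) = 0.01946 K/W
R_outer film = 1/(h_o·A) = 1/(25.1×29.3) = 0.00136 K/W
R_total = 0.0349 K/W
Q = ΔT / R_total = 1104 / 0.0349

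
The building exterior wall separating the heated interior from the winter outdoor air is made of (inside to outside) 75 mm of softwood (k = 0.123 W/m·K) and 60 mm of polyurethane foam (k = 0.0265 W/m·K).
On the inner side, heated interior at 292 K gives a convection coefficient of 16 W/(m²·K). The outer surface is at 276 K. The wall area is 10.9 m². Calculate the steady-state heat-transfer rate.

Q ≈ 59.4 W

Using the resistance-network approach (series):
R_inner film = 1/(h_i·A) = 1/(16×10.9) = 0.005734 K/W
R_softwood = L/(kA) = 0.075/(0.123×10.9) = 0.05594 K/W
R_polyurethane foam = L/(kA) = 0.06/(0.0265×10.9) = 0.2077 K/W
R_total = 0.2694 K/W
Q = ΔT / R_total = 16 / 0.2694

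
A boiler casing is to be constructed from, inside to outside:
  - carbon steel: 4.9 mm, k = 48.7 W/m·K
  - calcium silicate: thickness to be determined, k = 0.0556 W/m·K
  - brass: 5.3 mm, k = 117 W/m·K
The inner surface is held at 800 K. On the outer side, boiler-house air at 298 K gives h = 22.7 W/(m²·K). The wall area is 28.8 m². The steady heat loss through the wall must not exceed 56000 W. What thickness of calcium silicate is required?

Series thermal resistances:
R_carbon steel = L/(kA) = 0.0049/(48.7×28.8) = 3.494×10^-6 K/W
R_brass = L/(kA) = 0.0053/(117×28.8) = 1.573×10^-6 K/W
R_outer film = 1/(h_o·A) = 1/(22.7×28.8) = 0.00153 K/W
Sum of the known resistances R_other = 0.001535 K/W
Required total resistance R_tot = ΔT/Q_allow = 502/56000 = 0.008964 K/W
R_calcium silicate = R_tot − R_other = 0.00743 K/W
L = R·k·A = 0.00743×0.0556×28.8

L ≈ 11.9 mm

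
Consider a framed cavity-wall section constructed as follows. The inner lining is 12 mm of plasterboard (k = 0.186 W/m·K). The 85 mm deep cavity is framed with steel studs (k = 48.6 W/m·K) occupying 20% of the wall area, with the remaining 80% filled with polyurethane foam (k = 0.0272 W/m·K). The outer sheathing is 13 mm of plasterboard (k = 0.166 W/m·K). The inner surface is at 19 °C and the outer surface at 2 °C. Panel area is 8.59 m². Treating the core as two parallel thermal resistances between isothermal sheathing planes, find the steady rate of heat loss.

Q ≈ 964 W

Sheathing layers in series; stud and cavity paths in parallel between them.
R_inner = 0.012/(0.186×8.59) = 0.007511 K/W
R_stud  = 0.085/(48.6×0.2×8.59) = 0.001018 K/W
R_cav   = 0.085/(0.0272×0.8×8.59) = 0.4547 K/W
1/R_core = 1/R_stud + 1/R_cav → R_core = 0.001016 K/W
R_outer = 0.013/(0.166×8.59) = 0.009117 K/W
R_total = 0.01764 K/W
Q = ΔT/R_total = 17/0.01764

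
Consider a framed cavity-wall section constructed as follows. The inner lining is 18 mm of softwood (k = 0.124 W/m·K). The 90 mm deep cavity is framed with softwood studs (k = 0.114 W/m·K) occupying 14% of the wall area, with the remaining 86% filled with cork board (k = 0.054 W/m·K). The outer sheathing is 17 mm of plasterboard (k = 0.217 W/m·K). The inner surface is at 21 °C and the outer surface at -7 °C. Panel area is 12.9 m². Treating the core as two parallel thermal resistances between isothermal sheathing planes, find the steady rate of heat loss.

Sheathing layers in series; stud and cavity paths in parallel between them.
R_inner = 0.018/(0.124×12.9) = 0.01125 K/W
R_stud  = 0.09/(0.114×0.14×12.9) = 0.4371 K/W
R_cav   = 0.09/(0.054×0.86×12.9) = 0.1502 K/W
1/R_core = 1/R_stud + 1/R_cav → R_core = 0.1118 K/W
R_outer = 0.017/(0.217×12.9) = 0.006073 K/W
R_total = 0.1291 K/W
Q = ΔT/R_total = 28/0.1291

Q ≈ 217 W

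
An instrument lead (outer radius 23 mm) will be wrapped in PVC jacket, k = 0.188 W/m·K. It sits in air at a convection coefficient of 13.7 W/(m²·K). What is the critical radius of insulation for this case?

r_cr ≈ 13.7 mm

For a cylinder r_cr = k/h = 0.188/13.7
r_cr = 13.7 mm; since the bare radius (23 mm) is above r_cr, any added insulation will reduce heat loss.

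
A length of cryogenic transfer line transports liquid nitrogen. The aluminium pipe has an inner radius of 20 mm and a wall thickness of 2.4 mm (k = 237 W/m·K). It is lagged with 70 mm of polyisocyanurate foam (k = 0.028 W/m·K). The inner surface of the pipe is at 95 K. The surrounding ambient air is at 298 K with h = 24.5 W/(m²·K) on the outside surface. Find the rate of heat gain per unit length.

q′ ≈ 25 W/m

Cylindrical conduction, so R = ln(r₂/r₁)/(2πkL) per layer, in series:
R_aluminium pipe wall = ln(22.4/20)/(2π×237×1) = 7.61×10^-5 K/W
R_polyisocyanurate foam = ln(92.4/22.4)/(2π×0.028×1) = 8.055 K/W
R_outer film = 1/(h_o·2πr_oL) = 1/(24.5×2π×0.0924×1) = 0.0703 K/W
R_total = 8.125 K/W
Q = ΔT/R_total = 203/8.125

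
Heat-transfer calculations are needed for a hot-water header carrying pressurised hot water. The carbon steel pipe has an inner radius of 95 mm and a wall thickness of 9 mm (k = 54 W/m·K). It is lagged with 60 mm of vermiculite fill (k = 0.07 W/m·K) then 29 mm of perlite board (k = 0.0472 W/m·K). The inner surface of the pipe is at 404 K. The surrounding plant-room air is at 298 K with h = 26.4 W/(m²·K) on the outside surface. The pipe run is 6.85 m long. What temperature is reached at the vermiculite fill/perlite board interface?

Radial resistances (cylindrical: R_cond = ln(r_o/r_i)/(2πkL), R_conv = 1/(h·2πrL)):
R_carbon steel pipe wall = ln(104/95)/(2π×54×6.85) = 3.894×10^-5 K/W
R_vermiculite fill = ln(164/104)/(2π×0.07×6.85) = 0.1512 K/W
R_perlite board = ln(193/164)/(2π×0.0472×6.85) = 0.08015 K/W
R_outer film = 1/(h_o·2πr_oL) = 1/(26.4×2π×0.193×6.85) = 0.00456 K/W
R_total = 0.2359 K/W
Q = ΔT/R_total = 106/0.2359
Q = 449 W
T_interface = T_inner − Q·ΣR(inner→interface) = 404 − 449×0.1512

T ≈ 336 K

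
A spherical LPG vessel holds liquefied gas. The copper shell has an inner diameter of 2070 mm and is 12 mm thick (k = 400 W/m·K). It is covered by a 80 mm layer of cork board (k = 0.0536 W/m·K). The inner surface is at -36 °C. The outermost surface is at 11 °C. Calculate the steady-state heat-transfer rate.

Q ≈ 467 W

Spherical conduction: R = (1/r_in − 1/r_out)/(4πk) per layer; series-sum.
R_copper shell = (1/1.035 − 1/1.047)/(4π×400) = 2.203×10^-6 K/W
R_cork board = (1/1.047 − 1/1.127)/(4π×0.0536) = 0.1007 K/W
R_total = 0.1007 K/W
Q = ΔT/R_total = 47/0.1007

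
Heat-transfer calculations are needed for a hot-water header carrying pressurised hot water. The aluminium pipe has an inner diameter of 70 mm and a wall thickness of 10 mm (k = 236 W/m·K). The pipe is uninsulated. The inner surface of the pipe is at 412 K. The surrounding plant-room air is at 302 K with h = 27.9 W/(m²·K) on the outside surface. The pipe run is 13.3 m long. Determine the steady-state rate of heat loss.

Q ≈ 11500 W

For a radial system each layer contributes R = ln(r_out/r_in)/(2πkL); films add R = 1/(hA).
R_aluminium pipe wall = ln(45/35)/(2π×236×13.3) = 1.274×10^-5 K/W
R_outer film = 1/(h_o·2πr_oL) = 1/(27.9×2π×0.045×13.3) = 0.009531 K/W
R_total = 0.009544 K/W
Q = ΔT/R_total = 110/0.009544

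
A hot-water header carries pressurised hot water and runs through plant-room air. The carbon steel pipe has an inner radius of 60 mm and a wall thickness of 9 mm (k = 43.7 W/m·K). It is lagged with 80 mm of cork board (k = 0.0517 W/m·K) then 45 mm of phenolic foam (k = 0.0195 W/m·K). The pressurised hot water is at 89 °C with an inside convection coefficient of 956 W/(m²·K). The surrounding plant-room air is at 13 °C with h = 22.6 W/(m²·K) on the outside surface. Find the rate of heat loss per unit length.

For a radial system each layer contributes R = ln(r_out/r_in)/(2πkL); films add R = 1/(hA).
R_inner film = 1/(h_i·2πr₁L) = 1/(956×2π×0.06×1) = 0.002775 K/W
R_carbon steel pipe wall = ln(69/60)/(2π×43.7×1) = 5.09×10^-4 K/W
R_cork board = ln(149/69)/(2π×0.0517×1) = 2.37 K/W
R_phenolic foam = ln(194/149)/(2π×0.0195×1) = 2.154 K/W
R_outer film = 1/(h_o·2πr_oL) = 1/(22.6×2π×0.194×1) = 0.0363 K/W
R_total = 4.563 K/W
Q = ΔT/R_total = 76/4.563

q′ ≈ 16.7 W/m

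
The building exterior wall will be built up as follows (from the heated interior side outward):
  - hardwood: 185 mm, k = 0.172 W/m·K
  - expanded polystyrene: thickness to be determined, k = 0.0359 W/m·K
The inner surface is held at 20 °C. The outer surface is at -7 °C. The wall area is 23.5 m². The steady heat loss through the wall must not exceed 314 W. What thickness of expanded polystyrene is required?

Using the resistance-network approach (series):
R_hardwood = L/(kA) = 0.185/(0.172×23.5) = 0.04577 K/W
Sum of the known resistances R_other = 0.04577 K/W
Required total resistance R_tot = ΔT/Q_allow = 27/314 = 0.08599 K/W
R_expanded polystyrene = R_tot − R_other = 0.04022 K/W
L = R·k·A = 0.04022×0.0359×23.5

L ≈ 33.9 mm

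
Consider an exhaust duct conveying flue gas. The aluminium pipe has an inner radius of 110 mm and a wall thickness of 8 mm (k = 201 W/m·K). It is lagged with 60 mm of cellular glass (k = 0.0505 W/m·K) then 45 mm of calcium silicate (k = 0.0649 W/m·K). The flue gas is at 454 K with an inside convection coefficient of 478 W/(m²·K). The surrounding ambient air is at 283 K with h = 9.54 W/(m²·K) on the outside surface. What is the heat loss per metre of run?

q′ ≈ 88.8 W/m

For a radial system each layer contributes R = ln(r_out/r_in)/(2πkL); films add R = 1/(hA).
R_inner film = 1/(h_i·2πr₁L) = 1/(478×2π×0.11×1) = 0.003027 K/W
R_aluminium pipe wall = ln(118/110)/(2π×201×1) = 5.559×10^-5 K/W
R_cellular glass = ln(178/118)/(2π×0.0505×1) = 1.296 K/W
R_calcium silicate = ln(223/178)/(2π×0.0649×1) = 0.5527 K/W
R_outer film = 1/(h_o·2πr_oL) = 1/(9.54×2π×0.223×1) = 0.07481 K/W
R_total = 1.926 K/W
Q = ΔT/R_total = 171/1.926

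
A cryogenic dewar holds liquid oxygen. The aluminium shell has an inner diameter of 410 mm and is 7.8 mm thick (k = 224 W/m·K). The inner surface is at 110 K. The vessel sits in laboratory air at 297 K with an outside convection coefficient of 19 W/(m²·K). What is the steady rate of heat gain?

For a spherical shell R = (1/r₁ − 1/r₂)/(4πk); film R = 1/(h·4πr²). In series:
R_aluminium shell = (1/0.205 − 1/0.2128)/(4π×224) = 6.352×10^-5 K/W
R_outer film = 1/(h·4πr_o²) = 1/(19×4π×0.2128²) = 0.09249 K/W
R_total = 0.09255 K/W
Q = ΔT/R_total = 187/0.09255

Q ≈ 2020 W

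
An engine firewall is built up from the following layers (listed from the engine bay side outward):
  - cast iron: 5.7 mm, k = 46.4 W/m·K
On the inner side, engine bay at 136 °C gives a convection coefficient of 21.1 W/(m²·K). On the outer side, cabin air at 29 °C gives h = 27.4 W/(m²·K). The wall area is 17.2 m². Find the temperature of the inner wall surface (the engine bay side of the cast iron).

Treating each layer as a thermal resistance in series:
R_inner film = 1/(h_i·A) = 1/(21.1×17.2) = 0.002755 K/W
R_cast iron = L/(kA) = 0.0057/(46.4×17.2) = 7.142×10^-6 K/W
R_outer film = 1/(h_o·A) = 1/(27.4×17.2) = 0.002122 K/W
R_total = 0.004884 K/W;  Q = ΔT/R_total = 107/0.004884 = 21910 W
T_interface = T_inner − Q·ΣR(inner→interface) = 136 − 21900×0.002755

T ≈ 75.6 °C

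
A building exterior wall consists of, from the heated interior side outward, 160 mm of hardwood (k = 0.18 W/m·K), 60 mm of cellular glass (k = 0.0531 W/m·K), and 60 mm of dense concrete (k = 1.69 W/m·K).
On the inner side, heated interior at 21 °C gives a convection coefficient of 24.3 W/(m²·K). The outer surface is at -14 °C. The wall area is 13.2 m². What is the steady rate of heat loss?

Using the resistance-network approach (series):
R_inner film = 1/(h_i·A) = 1/(24.3×13.2) = 0.003118 K/W
R_hardwood = L/(kA) = 0.16/(0.18×13.2) = 0.06734 K/W
R_cellular glass = L/(kA) = 0.06/(0.0531×13.2) = 0.0856 K/W
R_dense concrete = L/(kA) = 0.06/(1.69×13.2) = 0.00269 K/W
R_total = 0.1587 K/W
Q = ΔT / R_total = 35 / 0.1587

Q ≈ 220 W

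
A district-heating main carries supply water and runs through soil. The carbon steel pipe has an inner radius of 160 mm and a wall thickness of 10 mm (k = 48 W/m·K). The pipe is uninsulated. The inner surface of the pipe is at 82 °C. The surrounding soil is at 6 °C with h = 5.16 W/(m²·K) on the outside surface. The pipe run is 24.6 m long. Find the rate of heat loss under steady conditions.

Q ≈ 10300 W

Per-layer cylindrical resistances, series-summed:
R_carbon steel pipe wall = ln(170/160)/(2π×48×24.6) = 8.171×10^-6 K/W
R_outer film = 1/(h_o·2πr_oL) = 1/(5.16×2π×0.17×24.6) = 0.007375 K/W
R_total = 0.007384 K/W
Q = ΔT/R_total = 76/0.007384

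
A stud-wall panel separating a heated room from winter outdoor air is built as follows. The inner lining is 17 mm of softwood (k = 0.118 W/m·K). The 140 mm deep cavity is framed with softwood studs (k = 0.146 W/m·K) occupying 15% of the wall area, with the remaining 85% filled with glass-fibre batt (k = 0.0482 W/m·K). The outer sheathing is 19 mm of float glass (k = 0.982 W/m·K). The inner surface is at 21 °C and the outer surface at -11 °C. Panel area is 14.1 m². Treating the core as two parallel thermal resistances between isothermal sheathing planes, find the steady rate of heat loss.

Sheathing layers in series; stud and cavity paths in parallel between them.
R_inner = 0.017/(0.118×14.1) = 0.01022 K/W
R_stud  = 0.14/(0.146×0.15×14.1) = 0.4534 K/W
R_cav   = 0.14/(0.0482×0.85×14.1) = 0.2423 K/W
1/R_core = 1/R_stud + 1/R_cav → R_core = 0.1579 K/W
R_outer = 0.019/(0.982×14.1) = 0.001372 K/W
R_total = 0.1695 K/W
Q = ΔT/R_total = 32/0.1695

Q ≈ 189 W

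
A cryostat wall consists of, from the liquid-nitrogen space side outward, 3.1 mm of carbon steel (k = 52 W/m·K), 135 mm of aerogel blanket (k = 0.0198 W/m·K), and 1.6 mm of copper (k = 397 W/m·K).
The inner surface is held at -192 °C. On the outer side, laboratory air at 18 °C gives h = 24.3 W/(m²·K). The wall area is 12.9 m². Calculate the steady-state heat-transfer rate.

Q ≈ 395 W

Using the resistance-network approach (series):
R_carbon steel = L/(kA) = 0.0031/(52×12.9) = 4.621×10^-6 K/W
R_aerogel blanket = L/(kA) = 0.135/(0.0198×12.9) = 0.5285 K/W
R_copper = L/(kA) = 0.0016/(397×12.9) = 3.124×10^-7 K/W
R_outer film = 1/(h_o·A) = 1/(24.3×12.9) = 0.00319 K/W
R_total = 0.5317 K/W
Q = ΔT / R_total = 210 / 0.5317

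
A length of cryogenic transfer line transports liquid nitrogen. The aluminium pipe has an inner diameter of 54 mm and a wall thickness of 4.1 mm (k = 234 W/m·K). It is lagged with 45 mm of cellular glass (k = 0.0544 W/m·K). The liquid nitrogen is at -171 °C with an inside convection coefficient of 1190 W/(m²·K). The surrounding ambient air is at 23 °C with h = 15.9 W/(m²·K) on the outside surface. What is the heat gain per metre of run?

q′ ≈ 70.4 W/m

Cylindrical conduction, so R = ln(r₂/r₁)/(2πkL) per layer, in series:
R_inner film = 1/(h_i·2πr₁L) = 1/(1190×2π×0.027×1) = 0.004953 K/W
R_aluminium pipe wall = ln(31.1/27)/(2π×234×1) = 9.615×10^-5 K/W
R_cellular glass = ln(76.1/31.1)/(2π×0.0544×1) = 2.618 K/W
R_outer film = 1/(h_o·2πr_oL) = 1/(15.9×2π×0.0761×1) = 0.1315 K/W
R_total = 2.755 K/W
Q = ΔT/R_total = 194/2.755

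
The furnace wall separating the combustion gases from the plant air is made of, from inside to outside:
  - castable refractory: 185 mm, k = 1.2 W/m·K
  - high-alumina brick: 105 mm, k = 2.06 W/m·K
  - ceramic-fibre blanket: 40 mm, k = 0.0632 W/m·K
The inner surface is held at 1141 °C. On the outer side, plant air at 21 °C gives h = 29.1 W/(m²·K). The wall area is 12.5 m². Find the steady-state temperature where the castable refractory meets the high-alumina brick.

Using the resistance-network approach (series):
R_castable refractory = L/(kA) = 0.185/(1.2×12.5) = 0.01233 K/W
R_high-alumina brick = L/(kA) = 0.105/(2.06×12.5) = 0.004078 K/W
R_ceramic-fibre blanket = L/(kA) = 0.04/(0.0632×12.5) = 0.05063 K/W
R_outer film = 1/(h_o·A) = 1/(29.1×12.5) = 0.002749 K/W
R_total = 0.06979 K/W;  Q = ΔT/R_total = 1120/0.06979 = 16050 W
T_interface = T_inner − Q·ΣR(inner→interface) = 1141 − 16000×0.01233

T ≈ 943 °C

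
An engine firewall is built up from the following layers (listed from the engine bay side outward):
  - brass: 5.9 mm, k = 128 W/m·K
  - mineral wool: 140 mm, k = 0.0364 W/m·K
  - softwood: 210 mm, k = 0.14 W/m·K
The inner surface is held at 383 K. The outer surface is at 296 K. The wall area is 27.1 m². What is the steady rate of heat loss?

Q ≈ 441 W

Model the wall as resistances in series:
R_brass = L/(kA) = 0.0059/(128×27.1) = 1.701×10^-6 K/W
R_mineral wool = L/(kA) = 0.14/(0.0364×27.1) = 0.1419 K/W
R_softwood = L/(kA) = 0.21/(0.14×27.1) = 0.05535 K/W
R_total = 0.1973 K/W
Q = ΔT / R_total = 87 / 0.1973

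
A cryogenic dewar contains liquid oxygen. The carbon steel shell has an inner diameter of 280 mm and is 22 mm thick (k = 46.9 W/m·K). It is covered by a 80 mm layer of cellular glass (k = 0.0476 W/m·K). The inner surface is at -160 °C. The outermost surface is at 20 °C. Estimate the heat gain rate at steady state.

Radial (spherical) resistances in series:
R_carbon steel shell = (1/0.14 − 1/0.162)/(4π×46.9) = 0.001646 K/W
R_cellular glass = (1/0.162 − 1/0.242)/(4π×0.0476) = 3.411 K/W
R_total = 3.413 K/W
Q = ΔT/R_total = 180/3.413

Q ≈ 52.7 W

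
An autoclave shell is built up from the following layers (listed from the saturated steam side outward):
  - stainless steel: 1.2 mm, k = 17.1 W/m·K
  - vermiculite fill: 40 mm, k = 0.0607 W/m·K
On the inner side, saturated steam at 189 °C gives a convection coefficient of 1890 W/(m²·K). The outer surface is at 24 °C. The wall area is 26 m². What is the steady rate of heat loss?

Thermal resistances in series:
R_inner film = 1/(h_i·A) = 1/(1890×26) = 2.035×10^-5 K/W
R_stainless steel = L/(kA) = 0.0012/(17.1×26) = 2.699×10^-6 K/W
R_vermiculite fill = L/(kA) = 0.04/(0.0607×26) = 0.02535 K/W
R_total = 0.02537 K/W
Q = ΔT / R_total = 165 / 0.02537

Q ≈ 6500 W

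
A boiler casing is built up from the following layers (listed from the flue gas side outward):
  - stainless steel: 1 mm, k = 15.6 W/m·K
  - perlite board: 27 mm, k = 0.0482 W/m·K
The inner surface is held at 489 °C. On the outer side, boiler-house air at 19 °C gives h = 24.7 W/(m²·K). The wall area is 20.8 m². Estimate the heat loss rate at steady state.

Q ≈ 16300 W

Treating each layer as a thermal resistance in series:
R_stainless steel = L/(kA) = 0.001/(15.6×20.8) = 3.082×10^-6 K/W
R_perlite board = L/(kA) = 0.027/(0.0482×20.8) = 0.02693 K/W
R_outer film = 1/(h_o·A) = 1/(24.7×20.8) = 0.001946 K/W
R_total = 0.02888 K/W
Q = ΔT / R_total = 470 / 0.02888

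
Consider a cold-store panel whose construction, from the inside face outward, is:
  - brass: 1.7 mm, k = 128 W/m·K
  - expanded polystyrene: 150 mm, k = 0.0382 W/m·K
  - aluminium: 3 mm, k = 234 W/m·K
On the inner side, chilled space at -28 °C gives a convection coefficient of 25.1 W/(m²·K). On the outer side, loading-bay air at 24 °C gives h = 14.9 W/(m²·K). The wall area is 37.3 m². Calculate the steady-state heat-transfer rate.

Series thermal resistances:
R_inner film = 1/(h_i·A) = 1/(25.1×37.3) = 0.001068 K/W
R_brass = L/(kA) = 0.0017/(128×37.3) = 3.561×10^-7 K/W
R_expanded polystyrene = L/(kA) = 0.15/(0.0382×37.3) = 0.1053 K/W
R_aluminium = L/(kA) = 0.003/(234×37.3) = 3.437×10^-7 K/W
R_outer film = 1/(h_o·A) = 1/(14.9×37.3) = 0.001799 K/W
R_total = 0.1081 K/W
Q = ΔT / R_total = 52 / 0.1081

Q ≈ 481 W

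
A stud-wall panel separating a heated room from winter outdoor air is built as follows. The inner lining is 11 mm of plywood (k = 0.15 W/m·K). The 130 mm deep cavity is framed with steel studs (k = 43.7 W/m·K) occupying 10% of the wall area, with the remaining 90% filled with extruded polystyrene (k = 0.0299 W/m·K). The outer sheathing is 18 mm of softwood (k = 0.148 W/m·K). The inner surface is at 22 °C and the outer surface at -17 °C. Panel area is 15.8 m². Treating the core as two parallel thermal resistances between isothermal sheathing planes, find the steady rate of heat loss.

Sheathing layers in series; stud and cavity paths in parallel between them.
R_inner = 0.011/(0.15×15.8) = 0.004641 K/W
R_stud  = 0.13/(43.7×0.1×15.8) = 0.001883 K/W
R_cav   = 0.13/(0.0299×0.9×15.8) = 0.3058 K/W
1/R_core = 1/R_stud + 1/R_cav → R_core = 0.001871 K/W
R_outer = 0.018/(0.148×15.8) = 0.007698 K/W
R_total = 0.01421 K/W
Q = ΔT/R_total = 39/0.01421

Q ≈ 2740 W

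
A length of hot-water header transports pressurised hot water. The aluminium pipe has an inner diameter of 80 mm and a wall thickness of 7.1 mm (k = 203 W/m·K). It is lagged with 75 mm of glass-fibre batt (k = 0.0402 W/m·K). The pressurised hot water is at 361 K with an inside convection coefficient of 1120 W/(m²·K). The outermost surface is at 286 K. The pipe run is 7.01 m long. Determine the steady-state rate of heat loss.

Treating each annulus and film as a series resistance:
R_inner film = 1/(h_i·2πr₁L) = 1/(1120×2π×0.04×7.01) = 5.068×10^-4 K/W
R_aluminium pipe wall = ln(47.1/40)/(2π×203×7.01) = 1.827×10^-5 K/W
R_glass-fibre batt = ln(122.1/47.1)/(2π×0.0402×7.01) = 0.538 K/W
R_total = 0.5385 K/W
Q = ΔT/R_total = 75/0.5385

Q ≈ 139 W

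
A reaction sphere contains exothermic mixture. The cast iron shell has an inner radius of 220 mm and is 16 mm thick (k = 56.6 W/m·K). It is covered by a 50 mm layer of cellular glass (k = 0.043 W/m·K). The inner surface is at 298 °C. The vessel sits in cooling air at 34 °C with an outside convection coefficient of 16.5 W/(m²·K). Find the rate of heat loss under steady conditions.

Spherical conduction: R = (1/r_in − 1/r_out)/(4πk) per layer; series-sum.
R_cast iron shell = (1/0.22 − 1/0.236)/(4π×56.6) = 4.333×10^-4 K/W
R_cellular glass = (1/0.236 − 1/0.286)/(4π×0.043) = 1.371 K/W
R_outer film = 1/(h·4πr_o²) = 1/(16.5×4π×0.286²) = 0.05896 K/W
R_total = 1.43 K/W
Q = ΔT/R_total = 264/1.43

Q ≈ 185 W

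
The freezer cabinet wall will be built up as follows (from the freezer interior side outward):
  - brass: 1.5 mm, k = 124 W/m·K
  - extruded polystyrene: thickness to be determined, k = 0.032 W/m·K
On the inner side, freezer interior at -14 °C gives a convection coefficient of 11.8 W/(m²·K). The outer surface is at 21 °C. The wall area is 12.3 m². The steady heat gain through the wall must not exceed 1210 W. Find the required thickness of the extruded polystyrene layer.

L ≈ 8.67 mm

Using the resistance-network approach (series):
R_inner film = 1/(h_i·A) = 1/(11.8×12.3) = 0.00689 K/W
R_brass = L/(kA) = 0.0015/(124×12.3) = 9.835×10^-7 K/W
Sum of the known resistances R_other = 0.006891 K/W
Required total resistance R_tot = ΔT/Q_allow = 35/1210 = 0.02893 K/W
R_extruded polystyrene = R_tot − R_other = 0.02203 K/W
L = R·k·A = 0.02203×0.032×12.3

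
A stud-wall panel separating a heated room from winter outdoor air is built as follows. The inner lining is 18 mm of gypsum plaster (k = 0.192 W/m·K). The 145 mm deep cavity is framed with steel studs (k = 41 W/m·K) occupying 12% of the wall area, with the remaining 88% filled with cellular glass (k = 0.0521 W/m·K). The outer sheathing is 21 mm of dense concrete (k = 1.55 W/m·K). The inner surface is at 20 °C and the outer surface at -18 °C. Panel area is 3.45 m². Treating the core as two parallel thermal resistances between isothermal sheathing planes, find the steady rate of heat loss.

Q ≈ 960 W

Sheathing layers in series; stud and cavity paths in parallel between them.
R_inner = 0.018/(0.192×3.45) = 0.02717 K/W
R_stud  = 0.145/(41×0.12×3.45) = 0.008542 K/W
R_cav   = 0.145/(0.0521×0.88×3.45) = 0.9167 K/W
1/R_core = 1/R_stud + 1/R_cav → R_core = 0.008464 K/W
R_outer = 0.021/(1.55×3.45) = 0.003927 K/W
R_total = 0.03956 K/W
Q = ΔT/R_total = 38/0.03956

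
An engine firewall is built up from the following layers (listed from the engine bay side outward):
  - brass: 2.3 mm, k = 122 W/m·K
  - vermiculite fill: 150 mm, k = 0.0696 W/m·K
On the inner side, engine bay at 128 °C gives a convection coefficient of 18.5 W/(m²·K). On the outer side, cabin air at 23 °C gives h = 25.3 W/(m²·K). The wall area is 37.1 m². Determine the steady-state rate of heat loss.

Thermal resistances in series:
R_inner film = 1/(h_i·A) = 1/(18.5×37.1) = 0.001457 K/W
R_brass = L/(kA) = 0.0023/(122×37.1) = 5.082×10^-7 K/W
R_vermiculite fill = L/(kA) = 0.15/(0.0696×37.1) = 0.05809 K/W
R_outer film = 1/(h_o·A) = 1/(25.3×37.1) = 0.001065 K/W
R_total = 0.06061 K/W
Q = ΔT / R_total = 105 / 0.06061

Q ≈ 1730 W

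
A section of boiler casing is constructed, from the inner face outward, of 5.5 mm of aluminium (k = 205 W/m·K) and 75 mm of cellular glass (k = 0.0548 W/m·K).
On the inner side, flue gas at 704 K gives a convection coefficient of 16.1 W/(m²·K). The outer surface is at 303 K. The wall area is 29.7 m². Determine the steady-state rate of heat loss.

Series thermal resistances:
R_inner film = 1/(h_i·A) = 1/(16.1×29.7) = 0.002091 K/W
R_aluminium = L/(kA) = 0.0055/(205×29.7) = 9.033×10^-7 K/W
R_cellular glass = L/(kA) = 0.075/(0.0548×29.7) = 0.04608 K/W
R_total = 0.04817 K/W
Q = ΔT / R_total = 401 / 0.04817

Q ≈ 8320 W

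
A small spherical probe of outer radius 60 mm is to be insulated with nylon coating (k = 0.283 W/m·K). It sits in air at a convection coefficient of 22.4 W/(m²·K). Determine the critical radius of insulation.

r_cr ≈ 25.3 mm

For a sphere r_cr = 2k/h = 2×0.283/22.4
r_cr = 25.3 mm; since the bare radius (60 mm) is above r_cr, any added insulation will reduce heat loss.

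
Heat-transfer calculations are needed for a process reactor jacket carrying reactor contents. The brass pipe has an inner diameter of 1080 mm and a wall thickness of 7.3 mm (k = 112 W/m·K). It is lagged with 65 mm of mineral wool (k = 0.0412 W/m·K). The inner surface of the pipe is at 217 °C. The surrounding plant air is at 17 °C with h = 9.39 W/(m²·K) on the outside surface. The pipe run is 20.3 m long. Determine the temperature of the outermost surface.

T ≈ 29 °C

Cylindrical conduction, so R = ln(r₂/r₁)/(2πkL) per layer, in series:
R_brass pipe wall = ln(547.3/540)/(2π×112×20.3) = 9.4×10^-7 K/W
R_mineral wool = ln(612.3/547.3)/(2π×0.0412×20.3) = 0.02136 K/W
R_outer film = 1/(h_o·2πr_oL) = 1/(9.39×2π×0.6123×20.3) = 0.001364 K/W
R_total = 0.02272 K/W
Q = ΔT/R_total = 200/0.02272
Q = 8800 W
T_interface = T_inner − Q·ΣR(inner→interface) = 217 − 8800×0.02136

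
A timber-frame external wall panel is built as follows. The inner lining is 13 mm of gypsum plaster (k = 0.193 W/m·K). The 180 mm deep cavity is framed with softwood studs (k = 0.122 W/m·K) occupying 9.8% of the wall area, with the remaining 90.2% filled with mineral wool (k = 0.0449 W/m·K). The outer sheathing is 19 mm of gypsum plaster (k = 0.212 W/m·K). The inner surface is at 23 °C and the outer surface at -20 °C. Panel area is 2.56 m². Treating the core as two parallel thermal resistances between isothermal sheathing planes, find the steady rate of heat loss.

Q ≈ 30.7 W

Sheathing layers in series; stud and cavity paths in parallel between them.
R_inner = 0.013/(0.193×2.56) = 0.02631 K/W
R_stud  = 0.18/(0.122×0.098×2.56) = 5.881 K/W
R_cav   = 0.18/(0.0449×0.902×2.56) = 1.736 K/W
1/R_core = 1/R_stud + 1/R_cav → R_core = 1.34 K/W
R_outer = 0.019/(0.212×2.56) = 0.03501 K/W
R_total = 1.402 K/W
Q = ΔT/R_total = 43/1.402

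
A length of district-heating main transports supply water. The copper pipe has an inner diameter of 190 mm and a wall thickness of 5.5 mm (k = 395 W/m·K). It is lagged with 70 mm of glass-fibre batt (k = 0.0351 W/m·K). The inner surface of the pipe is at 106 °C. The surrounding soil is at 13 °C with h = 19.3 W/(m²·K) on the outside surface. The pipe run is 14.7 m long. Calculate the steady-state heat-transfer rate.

Q ≈ 559 W

Cylindrical conduction, so R = ln(r₂/r₁)/(2πkL) per layer, in series:
R_copper pipe wall = ln(100.5/95)/(2π×395×14.7) = 1.543×10^-6 K/W
R_glass-fibre batt = ln(170.5/100.5)/(2π×0.0351×14.7) = 0.163 K/W
R_outer film = 1/(h_o·2πr_oL) = 1/(19.3×2π×0.1705×14.7) = 0.00329 K/W
R_total = 0.1663 K/W
Q = ΔT/R_total = 93/0.1663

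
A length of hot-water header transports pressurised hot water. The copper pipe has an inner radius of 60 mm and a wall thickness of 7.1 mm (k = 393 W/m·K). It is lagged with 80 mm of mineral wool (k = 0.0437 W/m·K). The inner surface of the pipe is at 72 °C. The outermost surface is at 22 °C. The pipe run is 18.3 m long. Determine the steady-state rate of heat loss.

Cylindrical conduction, so R = ln(r₂/r₁)/(2πkL) per layer, in series:
R_copper pipe wall = ln(67.1/60)/(2π×393×18.3) = 2.475×10^-6 K/W
R_mineral wool = ln(147.1/67.1)/(2π×0.0437×18.3) = 0.1562 K/W
R_total = 0.1562 K/W
Q = ΔT/R_total = 50/0.1562

Q ≈ 320 W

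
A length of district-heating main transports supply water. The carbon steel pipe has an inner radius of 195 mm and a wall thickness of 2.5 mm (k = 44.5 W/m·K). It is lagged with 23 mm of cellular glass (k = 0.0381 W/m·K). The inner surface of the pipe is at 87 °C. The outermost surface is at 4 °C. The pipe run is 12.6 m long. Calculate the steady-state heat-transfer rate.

Q ≈ 2270 W

Cylindrical conduction, so R = ln(r₂/r₁)/(2πkL) per layer, in series:
R_carbon steel pipe wall = ln(197.5/195)/(2π×44.5×12.6) = 3.616×10^-6 K/W
R_cellular glass = ln(220.5/197.5)/(2π×0.0381×12.6) = 0.03652 K/W
R_total = 0.03652 K/W
Q = ΔT/R_total = 83/0.03652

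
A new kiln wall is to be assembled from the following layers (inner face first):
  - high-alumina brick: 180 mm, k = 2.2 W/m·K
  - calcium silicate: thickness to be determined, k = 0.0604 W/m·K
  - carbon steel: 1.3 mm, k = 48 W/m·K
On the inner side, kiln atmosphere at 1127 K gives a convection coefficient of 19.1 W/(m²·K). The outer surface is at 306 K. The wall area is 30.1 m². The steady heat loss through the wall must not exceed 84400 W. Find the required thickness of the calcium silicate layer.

L ≈ 9.58 mm

Thermal resistances in series:
R_inner film = 1/(h_i·A) = 1/(19.1×30.1) = 0.001739 K/W
R_high-alumina brick = L/(kA) = 0.18/(2.2×30.1) = 0.002718 K/W
R_carbon steel = L/(kA) = 0.0013/(48×30.1) = 8.998×10^-7 K/W
Sum of the known resistances R_other = 0.004459 K/W
Required total resistance R_tot = ΔT/Q_allow = 821/84400 = 0.009727 K/W
R_calcium silicate = R_tot − R_other = 0.005269 K/W
L = R·k·A = 0.005269×0.0604×30.1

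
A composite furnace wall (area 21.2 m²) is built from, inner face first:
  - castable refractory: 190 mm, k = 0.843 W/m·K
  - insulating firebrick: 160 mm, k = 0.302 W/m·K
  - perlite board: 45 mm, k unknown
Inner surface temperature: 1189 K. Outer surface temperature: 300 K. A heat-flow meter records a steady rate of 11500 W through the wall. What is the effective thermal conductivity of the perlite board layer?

k ≈ 0.0509 W/(m·K)

Series thermal resistances:
R_castable refractory = L/(kA) = 0.19/(0.843×21.2) = 0.01063 K/W
R_insulating firebrick = L/(kA) = 0.16/(0.302×21.2) = 0.02499 K/W
Sum of known resistances R_other = 0.03562 K/W
Total R = ΔT/Q = 889/11500 = 0.0773 K/W
R_perlite board = R_total − R_other = 0.04168 K/W
k = L/(R·A) = 0.045/(0.04168×21.2)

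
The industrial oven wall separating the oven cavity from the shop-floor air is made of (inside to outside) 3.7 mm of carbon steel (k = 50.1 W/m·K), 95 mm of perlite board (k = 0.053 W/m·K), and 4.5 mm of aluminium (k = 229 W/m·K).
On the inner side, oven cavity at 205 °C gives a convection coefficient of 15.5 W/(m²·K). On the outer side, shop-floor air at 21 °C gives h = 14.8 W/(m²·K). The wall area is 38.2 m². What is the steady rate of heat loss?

Q ≈ 3650 W

Model the wall as resistances in series:
R_inner film = 1/(h_i·A) = 1/(15.5×38.2) = 0.001689 K/W
R_carbon steel = L/(kA) = 0.0037/(50.1×38.2) = 1.933×10^-6 K/W
R_perlite board = L/(kA) = 0.095/(0.053×38.2) = 0.04692 K/W
R_aluminium = L/(kA) = 0.0045/(229×38.2) = 5.144×10^-7 K/W
R_outer film = 1/(h_o·A) = 1/(14.8×38.2) = 0.001769 K/W
R_total = 0.05038 K/W
Q = ΔT / R_total = 184 / 0.05038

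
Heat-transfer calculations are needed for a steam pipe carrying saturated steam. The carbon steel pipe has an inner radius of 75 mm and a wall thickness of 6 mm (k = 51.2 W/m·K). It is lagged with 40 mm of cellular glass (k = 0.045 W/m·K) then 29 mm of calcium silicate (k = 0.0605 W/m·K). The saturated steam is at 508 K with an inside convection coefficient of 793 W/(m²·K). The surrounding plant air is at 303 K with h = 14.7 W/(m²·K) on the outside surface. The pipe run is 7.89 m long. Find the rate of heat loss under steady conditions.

Q ≈ 785 W

Cylindrical conduction, so R = ln(r₂/r₁)/(2πkL) per layer, in series:
R_inner film = 1/(h_i·2πr₁L) = 1/(793×2π×0.075×7.89) = 3.392×10^-4 K/W
R_carbon steel pipe wall = ln(81/75)/(2π×51.2×7.89) = 3.032×10^-5 K/W
R_cellular glass = ln(121/81)/(2π×0.045×7.89) = 0.1799 K/W
R_calcium silicate = ln(150/121)/(2π×0.0605×7.89) = 0.07163 K/W
R_outer film = 1/(h_o·2πr_oL) = 1/(14.7×2π×0.15×7.89) = 0.009148 K/W
R_total = 0.2611 K/W
Q = ΔT/R_total = 205/0.2611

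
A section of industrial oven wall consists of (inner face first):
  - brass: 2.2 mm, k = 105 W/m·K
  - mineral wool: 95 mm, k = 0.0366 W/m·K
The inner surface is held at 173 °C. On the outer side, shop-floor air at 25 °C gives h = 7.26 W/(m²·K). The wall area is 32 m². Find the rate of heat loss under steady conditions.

Treating each layer as a thermal resistance in series:
R_brass = L/(kA) = 0.0022/(105×32) = 6.548×10^-7 K/W
R_mineral wool = L/(kA) = 0.095/(0.0366×32) = 0.08111 K/W
R_outer film = 1/(h_o·A) = 1/(7.26×32) = 0.004304 K/W
R_total = 0.08542 K/W
Q = ΔT / R_total = 148 / 0.08542

Q ≈ 1730 W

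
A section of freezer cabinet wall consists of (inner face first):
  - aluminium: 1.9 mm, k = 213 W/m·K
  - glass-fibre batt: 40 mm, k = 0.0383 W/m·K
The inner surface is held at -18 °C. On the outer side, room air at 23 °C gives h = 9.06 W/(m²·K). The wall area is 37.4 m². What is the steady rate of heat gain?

Q ≈ 1330 W

Treating each layer as a thermal resistance in series:
R_aluminium = L/(kA) = 0.0019/(213×37.4) = 2.385×10^-7 K/W
R_glass-fibre batt = L/(kA) = 0.04/(0.0383×37.4) = 0.02792 K/W
R_outer film = 1/(h_o·A) = 1/(9.06×37.4) = 0.002951 K/W
R_total = 0.03088 K/W
Q = ΔT / R_total = 41 / 0.03088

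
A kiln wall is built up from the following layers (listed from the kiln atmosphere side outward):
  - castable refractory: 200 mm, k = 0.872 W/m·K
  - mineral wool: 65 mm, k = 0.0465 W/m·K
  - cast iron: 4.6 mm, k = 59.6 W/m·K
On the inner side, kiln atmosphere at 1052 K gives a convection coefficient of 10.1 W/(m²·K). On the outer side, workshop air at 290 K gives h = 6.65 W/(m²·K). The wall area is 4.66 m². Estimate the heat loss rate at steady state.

Q ≈ 1890 W

Using the resistance-network approach (series):
R_inner film = 1/(h_i·A) = 1/(10.1×4.66) = 0.02125 K/W
R_castable refractory = L/(kA) = 0.2/(0.872×4.66) = 0.04922 K/W
R_mineral wool = L/(kA) = 0.065/(0.0465×4.66) = 0.3 K/W
R_cast iron = L/(kA) = 0.0046/(59.6×4.66) = 1.656×10^-5 K/W
R_outer film = 1/(h_o·A) = 1/(6.65×4.66) = 0.03227 K/W
R_total = 0.4027 K/W
Q = ΔT / R_total = 762 / 0.4027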